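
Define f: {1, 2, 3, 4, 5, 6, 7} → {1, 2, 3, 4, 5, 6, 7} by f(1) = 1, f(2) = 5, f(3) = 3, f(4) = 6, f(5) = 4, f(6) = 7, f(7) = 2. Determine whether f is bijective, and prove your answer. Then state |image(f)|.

The values 1, 5, 3, 6, 4, 7, 2 are a permutation of {1, 2, 3, 4, 5, 6, 7}: each element appears exactly once.
So f is injective and surjective, hence bijective.
The image of f is {1, 2, 3, 4, 5, 6, 7}, which has 7 elements.

7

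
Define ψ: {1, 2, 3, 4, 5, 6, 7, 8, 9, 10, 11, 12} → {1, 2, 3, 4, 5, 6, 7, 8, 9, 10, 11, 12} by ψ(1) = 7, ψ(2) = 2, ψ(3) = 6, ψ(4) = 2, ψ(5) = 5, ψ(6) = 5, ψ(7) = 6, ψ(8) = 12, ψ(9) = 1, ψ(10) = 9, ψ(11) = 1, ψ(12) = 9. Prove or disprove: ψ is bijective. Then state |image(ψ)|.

ψ(2) = 2 = ψ(4) with 2 ≠ 4, so ψ is not injective, hence not bijective.
The image of ψ is {1, 2, 5, 6, 7, 9, 12}, which has 7 elements.

7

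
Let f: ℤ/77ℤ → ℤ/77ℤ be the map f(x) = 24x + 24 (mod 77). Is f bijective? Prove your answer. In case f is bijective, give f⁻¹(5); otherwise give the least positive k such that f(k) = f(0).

Recall that injectivity means: for all u, v in the domain, f(u) = f(v) implies u = v.
Suppose f(u) = f(v) in ℤ/77ℤ. Then 24u + 24 ≡ 24v + 24 (mod 77), thus 24(u − v) ≡ 0 (mod 77).
Since gcd(24, 77) = 1, 24 is invertible modulo 77, therefore u − v ≡ 0 (mod 77), i.e. u = v.
We now compute 24⁻¹ mod 77 explicitly. Euclid's algorithm: 77 = 3·24 + 5, 24 = 4·5 + 4, 5 = 1·4 + 1; back-substituting gives 1 = 61·24 − 19·77, so 24⁻¹ ≡ 61 (mod 77).
For any y ∈ ℤ/77ℤ, x = 61(y − 24) mod 77 satisfies f(x) = 24·61(y − 24) + 24 ≡ y (since 24·61 ≡ 1 mod 77). So every y has a preimage.
Therefore f is bijective.
Since f is bijective, we compute f⁻¹(5): solve 24x + 24 ≡ 5 (mod 77), i.e. 24x ≡ 58 (mod 77).
Multiplying by 24⁻¹ = 61 gives x ≡ 61·58 = 3538 = 45·77 + 73 ≡ 73 (mod 77).
Check: f(73) = 24·73 + 24 = 1776 = 23·77 + 5 ≡ 5 (mod 77).

73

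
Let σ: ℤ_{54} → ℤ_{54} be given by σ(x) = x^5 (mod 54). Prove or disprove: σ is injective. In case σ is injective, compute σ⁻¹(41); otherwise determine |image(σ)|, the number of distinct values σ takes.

38

σ(0) = 0^5 = 0.
σ(6): Repeated squaring mod 54: 6^1 ≡ 6, 6^2 ≡ 6² = 36, 6^4 ≡ 36² = 1296 ≡ 0. Since 5 = 4 + 1, 6^5 ≡ 0·6: 0·6 = 0. So 6^5 ≡ 0 (mod 54).
So σ(0) = σ(6) = 0 while 0 ≠ 6, thus σ is not injective.
Since σ is not injective, we determine |image(σ)|. Computing x^5 mod 54 for each x (by repeated squaring, reducing mod 54 at every step), the values σ(0), σ(1), …, σ(53) are: 0, 1, 32, 27, 52, 47, 0, 13, 44, 27, 46, 23, 0, 43, 38, 27, 4, 35, 0, 37, 14, 27, 34, 29, 0, 49, 26, 27, 28, 5, 0, 25, 20, 27, 40, 17, 0, 19, 50, 27, 16, 11, 0, 31, 8, 27, 10, 41, 0, 7, 2, 27, 22, 53.
The distinct values are {0, 1, 2, 4, 5, 7, 8, 10, 11, 13, 14, 16, 17, 19, 20, 22, 23, 25, 26, 27, 28, 29, 31, 32, 34, 35, 37, 38, 40, 41, 43, 44, 46, 47, 49, 50, 52, 53}; there are 38 of them.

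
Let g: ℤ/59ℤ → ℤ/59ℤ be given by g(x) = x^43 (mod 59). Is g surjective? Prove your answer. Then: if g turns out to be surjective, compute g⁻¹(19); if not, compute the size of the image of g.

17

Since 59 is prime, the nonzero elements of ℤ/59ℤ form a cyclic group of order 58.
As gcd(43, 58) = 1, raising to the 43rd power is a bijection on this group: if s^43 ≡ t^43 then (st^{−1})^43 = 1, and the only element of order dividing gcd(43, 58) = 1 is 1, so s = t.
With g(0) = 0 this makes g injective on all of ℤ/59ℤ, hence bijective (finite equal-size domain and codomain). In particular g is surjective.
Since g is surjective, we find the preimage of 19. The inverse of x ↦ x^43 on (ℤ/59ℤ)^× is x ↦ x^27, because 43·27 = 1161 = 20·58 + 1 ≡ 1 (mod 58) and x^{58} = 1 for x ≠ 0 (Fermat). So g⁻¹(19) = 19^27 mod 59.
Repeated squaring mod 59: 19^1 ≡ 19, 19^2 ≡ 19² = 361 ≡ 7, 19^4 ≡ 7² = 49, 19^8 ≡ 49² = 2401 ≡ 41, 19^16 ≡ 41² = 1681 ≡ 29. Since 27 = 16 + 8 + 2 + 1, 19^27 ≡ 29·41·7·19: 29·41 = 1189 ≡ 9, then 9·7 = 63 ≡ 4, then 4·19 = 76 ≡ 17. So 19^27 ≡ 17 (mod 59).
Hence g⁻¹(19) = 17.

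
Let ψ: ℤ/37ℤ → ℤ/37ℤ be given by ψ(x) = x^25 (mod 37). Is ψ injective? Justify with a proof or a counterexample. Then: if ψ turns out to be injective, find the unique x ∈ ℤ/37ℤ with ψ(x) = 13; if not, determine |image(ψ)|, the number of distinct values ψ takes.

19

Since 37 is prime, the nonzero elements of ℤ/37ℤ form a cyclic group of order 36.
As gcd(25, 36) = 1, raising to the 25th power is a bijection on this group: if u^25 ≡ v^25 then (uv^{−1})^25 = 1, and the only element of order dividing gcd(25, 36) = 1 is 1, so u = v.
With ψ(0) = 0 this makes ψ injective on all of ℤ/37ℤ, hence bijective (finite equal-size domain and codomain). In particular ψ is injective.
Since ψ is injective, we find the preimage of 13. The inverse of x ↦ x^25 on (ℤ/37ℤ)^× is x ↦ x^13, because 25·13 = 325 = 9·36 + 1 ≡ 1 (mod 36) and x^{36} = 1 for x ≠ 0 (Fermat). So ψ⁻¹(13) = 13^13 mod 37.
Repeated squaring mod 37: 13^1 ≡ 13, 13^2 ≡ 13² = 169 ≡ 21, 13^4 ≡ 21² = 441 ≡ 34, 13^8 ≡ 34² = 1156 ≡ 9. Since 13 = 8 + 4 + 1, 13^13 ≡ 9·34·13: 9·34 = 306 ≡ 10, then 10·13 = 130 ≡ 19. So 13^13 ≡ 19 (mod 37).
Hence ψ⁻¹(13) = 19.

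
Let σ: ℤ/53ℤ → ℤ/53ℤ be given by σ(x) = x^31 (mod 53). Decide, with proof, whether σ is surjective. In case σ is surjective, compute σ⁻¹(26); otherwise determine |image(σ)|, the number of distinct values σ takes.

21

Since 53 is prime, the nonzero elements of ℤ/53ℤ form a cyclic group of order 52.
As gcd(31, 52) = 1, raising to the 31st power is a bijection on this group: if a^31 ≡ b^31 then (ab^{−1})^31 = 1, and the only element of order dividing gcd(31, 52) = 1 is 1, so a = b.
With σ(0) = 0 this makes σ injective on all of ℤ/53ℤ, hence bijective (finite equal-size domain and codomain). In particular σ is surjective.
Since σ is surjective, we find the preimage of 26. The inverse of x ↦ x^31 on (ℤ/53ℤ)^× is x ↦ x^47, because 31·47 = 1457 = 28·52 + 1 ≡ 1 (mod 52) and x^{52} = 1 for x ≠ 0 (Fermat). So σ⁻¹(26) = 26^47 mod 53.
Repeated squaring mod 53: 26^1 ≡ 26, 26^2 ≡ 26² = 676 ≡ 40, 26^4 ≡ 40² = 1600 ≡ 10, 26^8 ≡ 10² = 100 ≡ 47, 26^16 ≡ 47² = 2209 ≡ 36, 26^32 ≡ 36² = 1296 ≡ 24. Since 47 = 32 + 8 + 4 + 2 + 1, 26^47 ≡ 24·47·10·40·26: 24·47 = 1128 ≡ 15, then 15·10 = 150 ≡ 44, then 44·40 = 1760 ≡ 11, then 11·26 = 286 ≡ 21. So 26^47 ≡ 21 (mod 53).
Hence σ⁻¹(26) = 21.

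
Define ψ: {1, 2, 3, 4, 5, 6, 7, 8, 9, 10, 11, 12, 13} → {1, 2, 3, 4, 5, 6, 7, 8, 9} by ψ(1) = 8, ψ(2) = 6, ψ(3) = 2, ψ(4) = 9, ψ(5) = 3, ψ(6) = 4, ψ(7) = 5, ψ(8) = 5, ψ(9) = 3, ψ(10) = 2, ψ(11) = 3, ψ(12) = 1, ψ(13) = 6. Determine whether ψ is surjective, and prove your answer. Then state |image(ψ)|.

8

No element maps to 7, so ψ is not surjective.
The image of ψ is {1, 2, 3, 4, 5, 6, 8, 9}, which has 8 elements.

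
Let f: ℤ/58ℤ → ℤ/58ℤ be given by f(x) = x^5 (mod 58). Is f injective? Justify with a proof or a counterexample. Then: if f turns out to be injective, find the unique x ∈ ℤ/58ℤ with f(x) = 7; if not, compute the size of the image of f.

53

Computing x^5 mod 58 for each x (by repeated squaring, reducing mod 58 at every step), the values f(0), f(1), …, f(57) are: 0, 1, 32, 11, 38, 51, 4, 45, 56, 5, 8, 43, 12, 35, 48, 39, 52, 17, 44, 21, 24, 31, 42, 25, 36, 49, 18, 55, 28, 29, 30, 3, 40, 9, 22, 33, 16, 27, 34, 37, 14, 41, 6, 19, 10, 23, 46, 15, 50, 53, 2, 13, 54, 7, 20, 47, 26, 57.
Every element of ℤ/58ℤ appears exactly once in this list, so f is a bijection, and in particular injective.
Since f is injective, we read off the preimage of 7 from the same table: f(53) = 7, so f⁻¹(7) = 53.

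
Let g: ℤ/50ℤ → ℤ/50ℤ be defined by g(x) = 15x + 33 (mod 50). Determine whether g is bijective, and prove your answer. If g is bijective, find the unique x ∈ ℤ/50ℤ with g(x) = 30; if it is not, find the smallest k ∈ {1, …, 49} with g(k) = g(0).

10

By definition, injectivity means: for all a, b in the domain, g(a) = g(b) implies a = b.
We have gcd(15, 50) = 5 > 1. Taking a = 0 and b = 10: g(0) = 33 and g(10) = 15·10 + 33 = 183 ≡ 33 (mod 50).
So g(0) = g(10) while 0 ≠ 10, therefore g is not injective, hence not bijective.
Since g is not bijective, we find the least positive k with g(k) = g(0): this means 15k ≡ 0 (mod 50), i.e. 50 ∣ 15k. Since gcd(15, 50) = 5, dividing through by 5 this holds exactly when 10 ∣ 3k, and as gcd(3, 10) = 1, exactly when 10 ∣ k.
The smallest positive such k is 10.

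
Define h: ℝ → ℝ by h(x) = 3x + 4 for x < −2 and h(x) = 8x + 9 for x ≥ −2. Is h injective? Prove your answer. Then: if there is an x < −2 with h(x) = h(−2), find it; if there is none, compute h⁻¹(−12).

-11/3

Both pieces are strictly increasing (slopes 3 and 8), so each is injective on its own interval.
The left piece maps (−∞, −2) onto (−∞, −2); the right piece maps [−2, ∞) onto [−7, ∞).
These images overlap. In particular h(−2) = −7 (right piece), and solving 3x + 4 = −7 on the left piece gives x = −11/3 < −2.
So h(−11/3) = h(−2) with −11/3 ≠ −2, and h is not injective. This x = −11/3 is the requested value below −2.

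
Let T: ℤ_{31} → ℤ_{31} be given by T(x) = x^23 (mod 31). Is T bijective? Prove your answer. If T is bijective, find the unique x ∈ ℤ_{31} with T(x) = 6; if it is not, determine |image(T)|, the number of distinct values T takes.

26

Since 31 is prime, the nonzero elements of ℤ_{31} form a cyclic group of order 30.
As gcd(23, 30) = 1, raising to the 23rd power is a bijection on this group: if s^23 ≡ t^23 then (st^{−1})^23 = 1, and the only element of order dividing gcd(23, 30) = 1 is 1, so s = t.
With T(0) = 0 this makes T injective on all of ℤ_{31}, hence bijective (finite equal-size domain and codomain). In particular T is bijective.
Since T is bijective, we find the preimage of 6. The inverse of x ↦ x^23 on (ℤ_{31})^× is x ↦ x^17, because 23·17 = 391 = 13·30 + 1 ≡ 1 (mod 30) and x^{30} = 1 for x ≠ 0 (Fermat). So T⁻¹(6) = 6^17 mod 31.
Repeated squaring mod 31: 6^1 ≡ 6, 6^2 ≡ 6² = 36 ≡ 5, 6^4 ≡ 5² = 25, 6^8 ≡ 25² = 625 ≡ 5, 6^16 ≡ 5² = 25. Since 17 = 16 + 1, 6^17 ≡ 25·6: 25·6 = 150 ≡ 26. So 6^17 ≡ 26 (mod 31).
Hence T⁻¹(6) = 26.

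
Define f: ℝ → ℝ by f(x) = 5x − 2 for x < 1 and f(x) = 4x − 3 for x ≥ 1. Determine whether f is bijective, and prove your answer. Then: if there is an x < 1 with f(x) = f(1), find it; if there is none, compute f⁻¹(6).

Both pieces are strictly increasing (slopes 5 and 4), so each is injective on its own interval.
The left piece maps (−∞, 1) onto (−∞, 3); the right piece maps [1, ∞) onto [1, ∞).
These images overlap. In particular f(1) = 1 (right piece), and solving 5x − 2 = 1 on the left piece gives x = 3/5 < 1.
So f(3/5) = f(1) with 3/5 ≠ 1, and f is not injective, hence not bijective. This x = 3/5 is the requested value below 1.

3/5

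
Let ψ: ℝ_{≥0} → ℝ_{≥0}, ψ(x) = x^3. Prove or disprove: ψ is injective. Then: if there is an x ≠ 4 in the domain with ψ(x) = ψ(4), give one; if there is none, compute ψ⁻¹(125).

5

On ℝ_{≥0}, x ↦ x^3 is strictly increasing, so ψ(x_1) = ψ(x_2) forces x_1 = x_2. So ψ is injective.
Since x ↦ x^3 is strictly increasing on ℝ_{≥0}, it is injective there, so no x ≠ 4 in the domain has ψ(x) = ψ(4). We therefore compute ψ⁻¹(125) = 125^{1/3} = 5 (indeed 5^3 = 125).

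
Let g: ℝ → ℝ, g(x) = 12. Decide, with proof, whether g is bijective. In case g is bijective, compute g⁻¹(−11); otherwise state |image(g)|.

g(0) = 12 = g(1) with 0 ≠ 1, so g is not injective, hence not bijective.
Since g is not bijective, we state |image(g)|: the image of g is {12}, which has 1 element.

1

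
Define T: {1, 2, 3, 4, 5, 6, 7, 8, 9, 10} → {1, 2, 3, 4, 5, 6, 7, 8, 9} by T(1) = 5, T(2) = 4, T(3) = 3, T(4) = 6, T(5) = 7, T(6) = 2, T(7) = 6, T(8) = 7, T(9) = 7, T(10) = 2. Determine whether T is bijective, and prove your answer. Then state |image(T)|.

6

T(4) = 6 = T(7) with 4 ≠ 7, so T is not injective, hence not bijective.
The image of T is {2, 3, 4, 5, 6, 7}, which has 6 elements.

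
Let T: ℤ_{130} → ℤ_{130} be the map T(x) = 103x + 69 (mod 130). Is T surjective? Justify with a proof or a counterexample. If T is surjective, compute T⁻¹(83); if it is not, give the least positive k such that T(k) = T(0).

38

Since gcd(103, 130) = 1, 103 is invertible modulo 130. Euclid's algorithm: 130 = 1·103 + 27, 103 = 3·27 + 22, 27 = 1·22 + 5, 22 = 4·5 + 2, 5 = 2·2 + 1; back-substituting gives 1 = 77·103 − 61·130, so 103⁻¹ ≡ 77 (mod 130).
For any y ∈ ℤ_{130}, x = 77(y − 69) mod 130 satisfies T(x) = 103·77(y − 69) + 69 ≡ y (since 103·77 ≡ 1 mod 130). So every y has a preimage.
Therefore T is surjective.
Since T is surjective, we find T⁻¹(83): we need 103x ≡ 83 − 69 ≡ 14 (mod 130). Using 103⁻¹ = 77: x ≡ 77·14 = 1078 = 8·130 + 38, so x = 38.
Check: T(38) = 103·38 + 69 = 3983 = 30·130 + 83 ≡ 83 (mod 130).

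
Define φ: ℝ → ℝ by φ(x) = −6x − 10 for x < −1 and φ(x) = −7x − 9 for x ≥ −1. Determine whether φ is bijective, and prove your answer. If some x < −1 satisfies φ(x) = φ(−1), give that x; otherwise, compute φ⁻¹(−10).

-4/3

Both pieces are strictly decreasing (slopes −6 and −7), so each is injective on its own interval.
The left piece maps (−∞, −1) onto (−4, ∞); the right piece maps [−1, ∞) onto (−∞, −2].
These images overlap. In particular φ(−1) = −2 (right piece), and solving −6x − 10 = −2 on the left piece gives x = −4/3 < −1.
So φ(−4/3) = φ(−1) with −4/3 ≠ −1, and φ is not injective, hence not bijective. This x = −4/3 is the requested value below −1.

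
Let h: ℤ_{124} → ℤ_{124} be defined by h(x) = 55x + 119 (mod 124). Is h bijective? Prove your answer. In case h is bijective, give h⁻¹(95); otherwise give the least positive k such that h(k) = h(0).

92

By definition, h is injective when h(s) = h(t) forces s = t.
Suppose h(s) = h(t) in ℤ_{124}. Then 55s + 119 ≡ 55t + 119 (mod 124), hence 55(s − t) ≡ 0 (mod 124).
Since gcd(55, 124) = 1, 55 is invertible modulo 124, hence s − t ≡ 0 (mod 124), i.e. s = t.
We now compute 55⁻¹ mod 124 explicitly. Euclid's algorithm: 124 = 2·55 + 14, 55 = 3·14 + 13, 14 = 1·13 + 1; back-substituting gives 1 = 115·55 − 51·124, so 55⁻¹ ≡ 115 (mod 124).
Then y ↦ 115(y − 119) is a two-sided inverse to h, so every y ∈ ℤ_{124} has a preimage.
So h is bijective.
Since h is bijective, we compute h⁻¹(95): solve 55x + 119 ≡ 95 (mod 124), i.e. 55x ≡ 100 (mod 124).
Multiplying by 55⁻¹ = 115 gives x ≡ 115·100 = 11500 = 92·124 + 92 ≡ 92 (mod 124).
Check: h(92) = 55·92 + 119 = 5179 = 41·124 + 95 ≡ 95 (mod 124).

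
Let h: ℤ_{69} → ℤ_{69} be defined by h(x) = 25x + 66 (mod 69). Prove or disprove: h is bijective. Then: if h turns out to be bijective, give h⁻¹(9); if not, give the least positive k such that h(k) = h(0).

6

Recall: injectivity means: for all a, b in the domain, h(a) = h(b) implies a = b.
Suppose h(a) = h(b) in ℤ_{69}. Then 25a + 66 ≡ 25b + 66 (mod 69), therefore 25(a − b) ≡ 0 (mod 69).
Since gcd(25, 69) = 1, 25 is invertible modulo 69, so a − b ≡ 0 (mod 69), i.e. a = b.
We now compute 25⁻¹ mod 69 explicitly. Euclid's algorithm: 69 = 2·25 + 19, 25 = 1·19 + 6, 19 = 3·6 + 1; back-substituting gives 1 = 58·25 − 21·69, so 25⁻¹ ≡ 58 (mod 69).
For any y ∈ ℤ_{69}, x = 58(y − 66) mod 69 satisfies h(x) = 25·58(y − 66) + 66 ≡ y (since 25·58 ≡ 1 mod 69). So every y has a preimage.
Thus h is bijective.
Since h is bijective, we find h⁻¹(9): we need 25x ≡ 9 − 66 ≡ 12 (mod 69). Using 25⁻¹ = 58: x ≡ 58·12 = 696 = 10·69 + 6, so x = 6.
Check: h(6) = 25·6 + 66 = 216 = 3·69 + 9 ≡ 9 (mod 69).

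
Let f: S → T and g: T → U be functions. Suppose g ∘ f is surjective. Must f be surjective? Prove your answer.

No. Take S = {1, 2}, T = {1, 2, 3, 4, 5}, U = {1}, f(a) = 1 for every a ∈ S, and g(b) = 1 for every b ∈ T.
Then g ∘ f is surjective onto {1}, but 5 ∈ T has no preimage under f, so f is not surjective.

not surjective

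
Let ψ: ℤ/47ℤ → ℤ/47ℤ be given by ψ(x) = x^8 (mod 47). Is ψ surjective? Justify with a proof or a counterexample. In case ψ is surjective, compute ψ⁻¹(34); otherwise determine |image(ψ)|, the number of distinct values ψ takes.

ψ(23): Repeated squaring mod 47: 23^1 ≡ 23, 23^2 ≡ 23² = 529 ≡ 12, 23^4 ≡ 12² = 144 ≡ 3, 23^8 ≡ 3² = 9. So 23^8 ≡ 9 (mod 47).
ψ(24): Repeated squaring mod 47: 24^1 ≡ 24, 24^2 ≡ 24² = 576 ≡ 12, 24^4 ≡ 12² = 144 ≡ 3, 24^8 ≡ 3² = 9. So 24^8 ≡ 9 (mod 47).
So ψ(23) = ψ(24) = 9 while 23 ≠ 24, thus ψ is not injective.
A non-injective map from the 47-element set ℤ/47ℤ to itself takes at most 46 distinct values, so it cannot be surjective. Therefore ψ is not surjective.
Since ψ is not surjective, we determine |image(ψ)|. Computing x^8 mod 47 for each x (by repeated squaring, reducing mod 47 at every step), the values ψ(0), ψ(1), …, ψ(46) are: 0, 1, 21, 28, 18, 8, 24, 16, 2, 32, 27, 12, 34, 37, 7, 36, 42, 4, 14, 6, 3, 25, 17, 9, 9, 17, 25, 3, 6, 14, 4, 42, 36, 7, 37, 34, 12, 27, 32, 2, 16, 24, 8, 18, 28, 21, 1.
The distinct values are {0, 1, 2, 3, 4, 6, 7, 8, 9, 12, 14, 16, 17, 18, 21, 24, 25, 27, 28, 32, 34, 36, 37, 42}; there are 24 of them.

24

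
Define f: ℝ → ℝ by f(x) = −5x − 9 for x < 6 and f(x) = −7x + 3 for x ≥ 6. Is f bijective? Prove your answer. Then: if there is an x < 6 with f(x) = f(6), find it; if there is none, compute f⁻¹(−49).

52/7

Both pieces are strictly decreasing (slopes −5 and −7), so each is injective on its own interval.
The left piece maps (−∞, 6) onto (−39, ∞); the right piece maps [6, ∞) onto (−∞, −39].
Since −39 = −39, the images partition ℝ: f is injective and surjective, hence bijective.
Because the two images are disjoint, no x < 6 has f(x) = f(6), so we compute f⁻¹(−49): −49 lies in (−∞, −39], so solve −7x + 3 = −49: x = (−49 − 3)/(−7) = 52/7.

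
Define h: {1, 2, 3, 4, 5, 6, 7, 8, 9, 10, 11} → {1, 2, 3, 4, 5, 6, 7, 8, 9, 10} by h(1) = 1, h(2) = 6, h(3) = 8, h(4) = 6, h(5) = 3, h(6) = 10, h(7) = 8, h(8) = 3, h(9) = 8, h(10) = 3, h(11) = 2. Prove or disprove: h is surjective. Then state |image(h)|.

6

No element maps to 4, so h is not surjective.
The image of h is {1, 2, 3, 6, 8, 10}, which has 6 elements.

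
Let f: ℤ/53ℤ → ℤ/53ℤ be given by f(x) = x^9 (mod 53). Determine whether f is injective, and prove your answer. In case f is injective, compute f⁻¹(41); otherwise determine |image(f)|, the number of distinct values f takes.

32

Since 53 is prime, the nonzero elements of ℤ/53ℤ form a cyclic group of order 52.
As gcd(9, 52) = 1, raising to the 9th power is a bijection on this group: if x_1^9 ≡ x_2^9 then (x_1x_2^{−1})^9 = 1, and the only element of order dividing gcd(9, 52) = 1 is 1, so x_1 = x_2.
With f(0) = 0 this makes f injective on all of ℤ/53ℤ, hence bijective (finite equal-size domain and codomain). In particular f is injective.
Since f is injective, we find the preimage of 41. The inverse of x ↦ x^9 on (ℤ/53ℤ)^× is x ↦ x^29, because 9·29 = 261 = 5·52 + 1 ≡ 1 (mod 52) and x^{52} = 1 for x ≠ 0 (Fermat). So f⁻¹(41) = 41^29 mod 53.
Repeated squaring mod 53: 41^1 ≡ 41, 41^2 ≡ 41² = 1681 ≡ 38, 41^4 ≡ 38² = 1444 ≡ 13, 41^8 ≡ 13² = 169 ≡ 10, 41^16 ≡ 10² = 100 ≡ 47. Since 29 = 16 + 8 + 4 + 1, 41^29 ≡ 47·10·13·41: 47·10 = 470 ≡ 46, then 46·13 = 598 ≡ 15, then 15·41 = 615 ≡ 32. So 41^29 ≡ 32 (mod 53).
Hence f⁻¹(41) = 32.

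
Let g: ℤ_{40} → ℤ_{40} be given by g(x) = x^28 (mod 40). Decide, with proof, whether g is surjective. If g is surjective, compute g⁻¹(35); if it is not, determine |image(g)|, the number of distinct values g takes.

g(1) = 1^28 = 1.
g(3): Repeated squaring mod 40: 3^1 ≡ 3, 3^2 ≡ 3² = 9, 3^4 ≡ 9² = 81 ≡ 1, 3^8 ≡ 1² = 1, 3^16 ≡ 1² = 1. Since 28 = 16 + 8 + 4, 3^28 ≡ 1·1·1: 1·1 = 1, then 1·1 = 1. So 3^28 ≡ 1 (mod 40).
So g(1) = g(3) = 1 while 1 ≠ 3, therefore g is not injective.
A non-injective map from the 40-element set ℤ_{40} to itself takes at most 39 distinct values, so it cannot be surjective. Thus g is not surjective.
Since g is not surjective, we determine |image(g)|. Computing x^28 mod 40 for each x (by repeated squaring, reducing mod 40 at every step), the values g(0), g(1), …, g(39) are: 0, 1, 16, 1, 16, 25, 16, 1, 16, 1, 0, 1, 16, 1, 16, 25, 16, 1, 16, 1, 0, 1, 16, 1, 16, 25, 16, 1, 16, 1, 0, 1, 16, 1, 16, 25, 16, 1, 16, 1.
The distinct values are {0, 1, 16, 25}; there are 4 of them.

4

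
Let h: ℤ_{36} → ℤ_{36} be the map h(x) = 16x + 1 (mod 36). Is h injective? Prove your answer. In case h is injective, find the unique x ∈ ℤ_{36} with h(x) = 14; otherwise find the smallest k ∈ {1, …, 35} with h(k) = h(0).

Recall that h is injective if h(s) = h(t) implies s = t.
We have gcd(16, 36) = 4 > 1. Taking s = 0 and t = 9: h(0) = 1 and h(9) = 16·9 + 1 = 145 ≡ 1 (mod 36).
So h(0) = h(9) while 0 ≠ 9, thus h is not injective.
Since h is not injective, we find the least positive k with h(k) = h(0): this means 16k ≡ 0 (mod 36), i.e. 36 ∣ 16k. Since gcd(16, 36) = 4, dividing through by 4 this holds exactly when 9 ∣ 4k, and as gcd(4, 9) = 1, exactly when 9 ∣ k.
The smallest positive such k is 9.

9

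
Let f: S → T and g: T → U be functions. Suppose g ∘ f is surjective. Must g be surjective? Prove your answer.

Let c ∈ U. Since g ∘ f is surjective, some a ∈ S has g(f(a)) = c. Then b = f(a) ∈ T satisfies g(b) = c. So g is surjective.

surjective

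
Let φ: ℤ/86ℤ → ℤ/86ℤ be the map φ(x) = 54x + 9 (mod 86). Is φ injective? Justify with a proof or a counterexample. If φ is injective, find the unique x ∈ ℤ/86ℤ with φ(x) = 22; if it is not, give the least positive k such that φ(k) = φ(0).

43

Recall: injectivity means: for all x_1, x_2 in the domain, φ(x_1) = φ(x_2) implies x_1 = x_2.
We have gcd(54, 86) = 2 > 1. Taking x_1 = 0 and x_2 = 43: φ(0) = 9 and φ(43) = 54·43 + 9 = 2331 ≡ 9 (mod 86).
So φ(0) = φ(43) while 0 ≠ 43, hence φ is not injective.
Since φ is not injective, we find the least positive k with φ(k) = φ(0): this means 54k ≡ 0 (mod 86), i.e. 86 ∣ 54k. Since gcd(54, 86) = 2, dividing through by 2 this holds exactly when 43 ∣ 27k, and as gcd(27, 43) = 1, exactly when 43 ∣ k.
The smallest positive such k is 43.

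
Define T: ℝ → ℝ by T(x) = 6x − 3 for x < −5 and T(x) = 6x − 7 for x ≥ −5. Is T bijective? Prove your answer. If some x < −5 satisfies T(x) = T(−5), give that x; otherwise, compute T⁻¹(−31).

-17/3

Both pieces are strictly increasing (slopes 6 and 6), so each is injective on its own interval.
The left piece maps (−∞, −5) onto (−∞, −33); the right piece maps [−5, ∞) onto [−37, ∞).
These images overlap. In particular T(−5) = −37 (right piece), and solving 6x − 3 = −37 on the left piece gives x = −17/3 < −5.
So T(−17/3) = T(−5) with −17/3 ≠ −5, and T is not injective, hence not bijective. This x = −17/3 is the requested value below −5.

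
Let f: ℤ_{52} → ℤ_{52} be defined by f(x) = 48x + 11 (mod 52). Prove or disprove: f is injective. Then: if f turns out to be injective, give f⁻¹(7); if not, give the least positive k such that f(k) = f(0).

13

Recall that f is injective when f(u) = f(v) forces u = v.
We have gcd(48, 52) = 4 > 1. Taking u = 0 and v = 13: f(0) = 11 and f(13) = 48·13 + 11 = 635 ≡ 11 (mod 52).
So f(0) = f(13) while 0 ≠ 13, hence f is not injective.
Since f is not injective, we find the least positive k with f(k) = f(0): this means 48k ≡ 0 (mod 52), i.e. 52 ∣ 48k. Since gcd(48, 52) = 4, dividing through by 4 this holds exactly when 13 ∣ 12k, and as gcd(12, 13) = 1, exactly when 13 ∣ k.
The smallest positive such k is 13.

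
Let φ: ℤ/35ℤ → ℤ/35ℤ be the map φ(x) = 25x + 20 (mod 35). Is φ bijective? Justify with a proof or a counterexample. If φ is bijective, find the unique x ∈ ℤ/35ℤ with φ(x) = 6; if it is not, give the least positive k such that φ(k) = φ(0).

7

We have gcd(25, 35) = 5 > 1. Taking s = 0 and t = 7: φ(0) = 20 and φ(7) = 25·7 + 20 = 195 ≡ 20 (mod 35).
So φ(0) = φ(7) while 0 ≠ 7, so φ is not injective, hence not bijective.
Since φ is not bijective, we find the least positive k with φ(k) = φ(0): this means 25k ≡ 0 (mod 35), i.e. 35 ∣ 25k. Since gcd(25, 35) = 5, dividing through by 5 this holds exactly when 7 ∣ 5k, and as gcd(5, 7) = 1, exactly when 7 ∣ k.
The smallest positive such k is 7.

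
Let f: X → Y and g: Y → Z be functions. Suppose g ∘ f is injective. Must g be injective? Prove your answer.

No. Take X = {0, 1}, Y = {0, 1, 2}, Z = {0, 1, 2}, f(a) = a for each a ∈ X, and g(b) = 1 if b ∈ {1, 2} else g(b) = b.
Then g ∘ f = f is injective (X ⊂ Y and f is the inclusion), but g(1) = g(2) = 1 with 1 ≠ 2, so g is not injective.

not injective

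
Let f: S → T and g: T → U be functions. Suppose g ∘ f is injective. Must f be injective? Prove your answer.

injective

Suppose f(u) = f(v). Applying g: (g ∘ f)(u) = (g ∘ f)(v). Since g ∘ f is injective, u = v. Therefore f is injective.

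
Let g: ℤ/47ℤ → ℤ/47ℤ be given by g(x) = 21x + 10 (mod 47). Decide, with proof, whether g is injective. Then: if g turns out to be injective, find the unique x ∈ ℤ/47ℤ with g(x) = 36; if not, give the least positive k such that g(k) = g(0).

If g(s) = g(t), then 21s ≡ 21t (mod 47). Because gcd(21, 47) = 1, we may cancel 21 to get s ≡ t (mod 47).
Therefore g is injective.
We now compute 21⁻¹ mod 47 explicitly. Euclid's algorithm: 47 = 2·21 + 5, 21 = 4·5 + 1; back-substituting gives 1 = 9·21 − 4·47, so 21⁻¹ ≡ 9 (mod 47).
Since g is injective, we compute g⁻¹(36): solve 21x + 10 ≡ 36 (mod 47), i.e. 21x ≡ 26 (mod 47).
Multiplying by 21⁻¹ = 9 gives x ≡ 9·26 = 234 = 4·47 + 46 ≡ 46 (mod 47).
Check: g(46) = 21·46 + 10 = 976 = 20·47 + 36 ≡ 36 (mod 47).

46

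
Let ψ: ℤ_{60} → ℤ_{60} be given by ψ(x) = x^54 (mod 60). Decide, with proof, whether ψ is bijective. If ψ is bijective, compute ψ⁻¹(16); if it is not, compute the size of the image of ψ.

ψ(2): Repeated squaring mod 60: 2^1 ≡ 2, 2^2 ≡ 2² = 4, 2^4 ≡ 4² = 16, 2^8 ≡ 16² = 256 ≡ 16, 2^16 ≡ 16² = 256 ≡ 16, 2^32 ≡ 16² = 256 ≡ 16. Since 54 = 32 + 16 + 4 + 2, 2^54 ≡ 16·16·16·4: 16·16 = 256 ≡ 16, then 16·16 = 256 ≡ 16, then 16·4 = 64 ≡ 4. So 2^54 ≡ 4 (mod 60).
ψ(8): Repeated squaring mod 60: 8^1 ≡ 8, 8^2 ≡ 8² = 64 ≡ 4, 8^4 ≡ 4² = 16, 8^8 ≡ 16² = 256 ≡ 16, 8^16 ≡ 16² = 256 ≡ 16, 8^32 ≡ 16² = 256 ≡ 16. Since 54 = 32 + 16 + 4 + 2, 8^54 ≡ 16·16·16·4: 16·16 = 256 ≡ 16, then 16·16 = 256 ≡ 16, then 16·4 = 64 ≡ 4. So 8^54 ≡ 4 (mod 60).
So ψ(2) = ψ(8) = 4 while 2 ≠ 8, therefore ψ is not injective, hence not bijective.
Since ψ is not bijective, we determine |image(ψ)|. Computing x^54 mod 60 for each x (by repeated squaring, reducing mod 60 at every step), the values ψ(0), ψ(1), …, ψ(59) are: 0, 1, 4, 9, 16, 25, 36, 49, 4, 21, 40, 1, 24, 49, 16, 45, 16, 49, 24, 1, 40, 21, 4, 49, 36, 25, 16, 9, 4, 1, 0, 1, 4, 9, 16, 25, 36, 49, 4, 21, 40, 1, 24, 49, 16, 45, 16, 49, 24, 1, 40, 21, 4, 49, 36, 25, 16, 9, 4, 1.
The distinct values are {0, 1, 4, 9, 16, 21, 24, 25, 36, 40, 45, 49}; there are 12 of them.

12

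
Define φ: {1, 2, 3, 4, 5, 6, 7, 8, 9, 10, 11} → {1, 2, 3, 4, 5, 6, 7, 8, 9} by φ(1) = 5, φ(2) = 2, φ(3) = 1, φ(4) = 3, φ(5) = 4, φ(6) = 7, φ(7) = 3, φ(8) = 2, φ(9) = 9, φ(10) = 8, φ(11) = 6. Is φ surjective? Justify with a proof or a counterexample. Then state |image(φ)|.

9

Every element of the codomain has a preimage: 1 = φ(3), 2 = φ(2), 3 = φ(4), 4 = φ(5), 5 = φ(1), 6 = φ(11), 7 = φ(6), 8 = φ(10), 9 = φ(9).
Thus φ is surjective.
The image of φ is {1, 2, 3, 4, 5, 6, 7, 8, 9}, which has 9 elements.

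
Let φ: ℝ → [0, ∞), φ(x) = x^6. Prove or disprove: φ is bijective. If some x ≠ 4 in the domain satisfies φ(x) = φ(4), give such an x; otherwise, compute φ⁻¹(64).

-4

φ(4) = 4096 = (−4)^6 = φ(−4) (since 6 is even), with 4 ≠ −4. So φ is not injective, hence not bijective.
For the follow-up, such an x exists: taking x = −4 ∈ ℝ gives φ(−4) = 4096 = φ(4) with −4 ≠ 4.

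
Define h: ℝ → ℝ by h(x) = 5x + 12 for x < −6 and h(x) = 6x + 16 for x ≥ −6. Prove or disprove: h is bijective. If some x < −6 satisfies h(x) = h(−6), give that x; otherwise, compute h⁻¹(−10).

Both pieces are strictly increasing (slopes 5 and 6), so each is injective on its own interval.
The left piece maps (−∞, −6) onto (−∞, −18); the right piece maps [−6, ∞) onto [−20, ∞).
These images overlap. In particular h(−6) = −20 (right piece), and solving 5x + 12 = −20 on the left piece gives x = −32/5 < −6.
So h(−32/5) = h(−6) with −32/5 ≠ −6, and h is not injective, hence not bijective. This x = −32/5 is the requested value below −6.

-32/5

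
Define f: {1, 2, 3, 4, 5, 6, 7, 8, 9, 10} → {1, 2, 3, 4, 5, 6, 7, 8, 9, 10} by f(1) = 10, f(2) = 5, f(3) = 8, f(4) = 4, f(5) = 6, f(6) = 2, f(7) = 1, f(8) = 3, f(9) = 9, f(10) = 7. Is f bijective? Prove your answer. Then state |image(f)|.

10

The values 10, 5, 8, 4, 6, 2, 1, 3, 9, 7 are a permutation of {1, 2, 3, 4, 5, 6, 7, 8, 9, 10}: each element appears exactly once.
So f is injective and surjective, hence bijective.
The image of f is {1, 2, 3, 4, 5, 6, 7, 8, 9, 10}, which has 10 elements.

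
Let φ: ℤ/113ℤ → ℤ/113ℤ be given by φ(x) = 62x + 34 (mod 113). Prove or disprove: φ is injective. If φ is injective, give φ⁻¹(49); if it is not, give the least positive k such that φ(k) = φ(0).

13

Recall: φ is injective when φ(u) = φ(v) forces u = v.
If φ(u) = φ(v), then 62u ≡ 62v (mod 113). Because gcd(62, 113) = 1, we may cancel 62 to get u ≡ v (mod 113).
So φ is injective.
We now compute 62⁻¹ mod 113 explicitly. Euclid's algorithm: 113 = 1·62 + 51, 62 = 1·51 + 11, 51 = 4·11 + 7, 11 = 1·7 + 4, 7 = 1·4 + 3, 4 = 1·3 + 1; back-substituting gives 1 = 31·62 − 17·113, so 62⁻¹ ≡ 31 (mod 113).
Since φ is injective, we compute φ⁻¹(49): solve 62x + 34 ≡ 49 (mod 113), i.e. 62x ≡ 15 (mod 113).
Multiplying by 62⁻¹ = 31 gives x ≡ 31·15 = 465 = 4·113 + 13 ≡ 13 (mod 113).
Check: φ(13) = 62·13 + 34 = 840 = 7·113 + 49 ≡ 49 (mod 113).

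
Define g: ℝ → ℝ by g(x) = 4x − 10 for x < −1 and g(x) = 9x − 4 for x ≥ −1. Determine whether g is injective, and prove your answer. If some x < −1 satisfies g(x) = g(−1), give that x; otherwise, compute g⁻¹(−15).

Both pieces are strictly increasing (slopes 4 and 9), so each is injective on its own interval.
The left piece maps (−∞, −1) onto (−∞, −14); the right piece maps [−1, ∞) onto [−13, ∞).
These images are disjoint, so no value is attained by both pieces. Hence g is injective.
Because the two images are disjoint, no x < −1 has g(x) = g(−1), so we compute g⁻¹(−15): −15 lies in (−∞, −14), so solve 4x − 10 = −15: x = (−15 + 10)/4 = −5/4.

-5/4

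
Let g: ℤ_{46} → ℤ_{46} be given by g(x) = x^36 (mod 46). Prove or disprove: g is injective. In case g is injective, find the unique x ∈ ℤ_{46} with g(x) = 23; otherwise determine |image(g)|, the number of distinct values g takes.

g(22): Repeated squaring mod 46: 22^1 ≡ 22, 22^2 ≡ 22² = 484 ≡ 24, 22^4 ≡ 24² = 576 ≡ 24, 22^8 ≡ 24² = 576 ≡ 24, 22^16 ≡ 24² = 576 ≡ 24, 22^32 ≡ 24² = 576 ≡ 24. Since 36 = 32 + 4, 22^36 ≡ 24·24: 24·24 = 576 ≡ 24. So 22^36 ≡ 24 (mod 46).
g(24): Repeated squaring mod 46: 24^1 ≡ 24, 24^2 ≡ 24² = 576 ≡ 24, 24^4 ≡ 24² = 576 ≡ 24, 24^8 ≡ 24² = 576 ≡ 24, 24^16 ≡ 24² = 576 ≡ 24, 24^32 ≡ 24² = 576 ≡ 24. Since 36 = 32 + 4, 24^36 ≡ 24·24: 24·24 = 576 ≡ 24. So 24^36 ≡ 24 (mod 46).
So g(22) = g(24) = 24 while 22 ≠ 24, thus g is not injective.
Since g is not injective, we determine |image(g)|. Computing x^36 mod 46 for each x (by repeated squaring, reducing mod 46 at every step), the values g(0), g(1), …, g(45) are: 0, 1, 8, 27, 18, 13, 32, 25, 6, 39, 12, 3, 26, 35, 16, 29, 2, 9, 36, 41, 4, 31, 24, 23, 24, 31, 4, 41, 36, 9, 2, 29, 16, 35, 26, 3, 12, 39, 6, 25, 32, 13, 18, 27, 8, 1.
The distinct values are {0, 1, 2, 3, 4, 6, 8, 9, 12, 13, 16, 18, 23, 24, 25, 26, 27, 29, 31, 32, 35, 36, 39, 41}; there are 24 of them.

24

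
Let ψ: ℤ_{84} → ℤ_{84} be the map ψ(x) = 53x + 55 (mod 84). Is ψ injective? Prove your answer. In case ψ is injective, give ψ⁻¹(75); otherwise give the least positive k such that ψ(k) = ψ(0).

40

Recall that injectivity means: for all u, v in the domain, ψ(u) = ψ(v) implies u = v.
Suppose ψ(u) = ψ(v) in ℤ_{84}. Then 53u + 55 ≡ 53v + 55 (mod 84), so 53(u − v) ≡ 0 (mod 84).
Since gcd(53, 84) = 1, 53 is invertible modulo 84, therefore u − v ≡ 0 (mod 84), i.e. u = v.
Hence ψ is injective.
We now compute 53⁻¹ mod 84 explicitly. Euclid's algorithm: 84 = 1·53 + 31, 53 = 1·31 + 22, 31 = 1·22 + 9, 22 = 2·9 + 4, 9 = 2·4 + 1; back-substituting gives 1 = 65·53 − 41·84, so 53⁻¹ ≡ 65 (mod 84).
Since ψ is injective, we compute ψ⁻¹(75): solve 53x + 55 ≡ 75 (mod 84), i.e. 53x ≡ 20 (mod 84).
Multiplying by 53⁻¹ = 65 gives x ≡ 65·20 = 1300 = 15·84 + 40 ≡ 40 (mod 84).
Check: ψ(40) = 53·40 + 55 = 2175 = 25·84 + 75 ≡ 75 (mod 84).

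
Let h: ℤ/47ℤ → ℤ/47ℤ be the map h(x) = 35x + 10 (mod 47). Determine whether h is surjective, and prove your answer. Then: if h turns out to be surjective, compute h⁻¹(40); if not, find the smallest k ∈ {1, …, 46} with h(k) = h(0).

21

Recall that surjectivity means every element of the codomain has a preimage under h.
Since gcd(35, 47) = 1, 35 is invertible modulo 47. Euclid's algorithm: 47 = 1·35 + 12, 35 = 2·12 + 11, 12 = 1·11 + 1; back-substituting gives 1 = 43·35 − 32·47, so 35⁻¹ ≡ 43 (mod 47).
Then y ↦ 43(y − 10) is a two-sided inverse to h, so every y ∈ ℤ/47ℤ has a preimage.
Therefore h is surjective.
Since h is surjective, we find h⁻¹(40): we need 35x ≡ 40 − 10 ≡ 30 (mod 47). Using 35⁻¹ = 43: x ≡ 43·30 = 1290 = 27·47 + 21, so x = 21.
Check: h(21) = 35·21 + 10 = 745 = 15·47 + 40 ≡ 40 (mod 47).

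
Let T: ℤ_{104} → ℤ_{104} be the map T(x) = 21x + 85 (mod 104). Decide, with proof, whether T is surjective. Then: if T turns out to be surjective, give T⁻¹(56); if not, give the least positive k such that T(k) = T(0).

Since gcd(21, 104) = 1, 21 is invertible modulo 104. Euclid's algorithm: 104 = 4·21 + 20, 21 = 1·20 + 1; back-substituting gives 1 = 5·21 − 1·104, so 21⁻¹ ≡ 5 (mod 104).
For any y ∈ ℤ_{104}, x = 5(y − 85) mod 104 satisfies T(x) = 21·5(y − 85) + 85 ≡ y (since 21·5 ≡ 1 mod 104). So every y has a preimage.
So T is surjective.
Since T is surjective, we find T⁻¹(56): we need 21x ≡ 56 − 85 ≡ 75 (mod 104). Using 21⁻¹ = 5: x ≡ 5·75 = 375 = 3·104 + 63, so x = 63.
Check: T(63) = 21·63 + 85 = 1408 = 13·104 + 56 ≡ 56 (mod 104).

63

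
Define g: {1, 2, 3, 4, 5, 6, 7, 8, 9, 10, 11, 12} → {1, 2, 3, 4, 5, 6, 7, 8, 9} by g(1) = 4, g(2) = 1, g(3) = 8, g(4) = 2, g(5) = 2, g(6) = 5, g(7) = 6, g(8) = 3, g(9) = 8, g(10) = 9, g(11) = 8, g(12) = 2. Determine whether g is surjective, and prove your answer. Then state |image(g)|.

No element maps to 7, so g is not surjective.
The image of g is {1, 2, 3, 4, 5, 6, 8, 9}, which has 8 elements.

8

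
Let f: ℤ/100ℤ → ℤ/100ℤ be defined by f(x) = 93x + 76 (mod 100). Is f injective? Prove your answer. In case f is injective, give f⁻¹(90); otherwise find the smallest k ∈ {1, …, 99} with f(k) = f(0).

Recall that injectivity means: for all s, t in the domain, f(s) = f(t) implies s = t.
If f(s) = f(t), then 93s ≡ 93t (mod 100). Because gcd(93, 100) = 1, we may cancel 93 to get s ≡ t (mod 100).
Hence f is injective.
We now compute 93⁻¹ mod 100 explicitly. Euclid's algorithm: 100 = 1·93 + 7, 93 = 13·7 + 2, 7 = 3·2 + 1; back-substituting gives 1 = 57·93 − 53·100, so 93⁻¹ ≡ 57 (mod 100).
Since f is injective, we compute f⁻¹(90): solve 93x + 76 ≡ 90 (mod 100), i.e. 93x ≡ 14 (mod 100).
Multiplying by 93⁻¹ = 57 gives x ≡ 57·14 = 798 = 7·100 + 98 ≡ 98 (mod 100).
Check: f(98) = 93·98 + 76 = 9190 = 91·100 + 90 ≡ 90 (mod 100).

98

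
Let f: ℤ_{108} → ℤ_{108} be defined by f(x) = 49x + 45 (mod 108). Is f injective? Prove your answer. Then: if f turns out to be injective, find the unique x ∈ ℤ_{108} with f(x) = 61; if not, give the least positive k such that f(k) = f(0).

40

Suppose f(x_1) = f(x_2) in ℤ_{108}. Then 49x_1 + 45 ≡ 49x_2 + 45 (mod 108), so 49(x_1 − x_2) ≡ 0 (mod 108).
Since gcd(49, 108) = 1, 49 is invertible modulo 108, thus x_1 − x_2 ≡ 0 (mod 108), i.e. x_1 = x_2.
Hence f is injective.
We now compute 49⁻¹ mod 108 explicitly. Euclid's algorithm: 108 = 2·49 + 10, 49 = 4·10 + 9, 10 = 1·9 + 1; back-substituting gives 1 = 97·49 − 44·108, so 49⁻¹ ≡ 97 (mod 108).
Since f is injective, we compute f⁻¹(61): solve 49x + 45 ≡ 61 (mod 108), i.e. 49x ≡ 16 (mod 108).
Multiplying by 49⁻¹ = 97 gives x ≡ 97·16 = 1552 = 14·108 + 40 ≡ 40 (mod 108).
Check: f(40) = 49·40 + 45 = 2005 = 18·108 + 61 ≡ 61 (mod 108).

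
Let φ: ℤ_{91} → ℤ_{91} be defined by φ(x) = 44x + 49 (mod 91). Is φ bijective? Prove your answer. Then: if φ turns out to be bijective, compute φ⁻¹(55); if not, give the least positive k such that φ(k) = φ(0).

87

Suppose φ(x_1) = φ(x_2) in ℤ_{91}. Then 44x_1 + 49 ≡ 44x_2 + 49 (mod 91), therefore 44(x_1 − x_2) ≡ 0 (mod 91).
Since gcd(44, 91) = 1, 44 is invertible modulo 91, therefore x_1 − x_2 ≡ 0 (mod 91), i.e. x_1 = x_2.
We now compute 44⁻¹ mod 91 explicitly. Euclid's algorithm: 91 = 2·44 + 3, 44 = 14·3 + 2, 3 = 1·2 + 1; back-substituting gives 1 = 60·44 − 29·91, so 44⁻¹ ≡ 60 (mod 91).
Then y ↦ 60(y − 49) is a two-sided inverse to φ, so every y ∈ ℤ_{91} has a preimage.
Therefore φ is bijective.
Since φ is bijective, we find φ⁻¹(55): we need 44x ≡ 55 − 49 ≡ 6 (mod 91). Using 44⁻¹ = 60: x ≡ 60·6 = 360 = 3·91 + 87, so x = 87.
Check: φ(87) = 44·87 + 49 = 3877 = 42·91 + 55 ≡ 55 (mod 91).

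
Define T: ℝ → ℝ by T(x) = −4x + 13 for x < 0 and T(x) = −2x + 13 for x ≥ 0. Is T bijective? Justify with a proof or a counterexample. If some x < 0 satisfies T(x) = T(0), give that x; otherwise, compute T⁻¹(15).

-1/2

Both pieces are strictly decreasing (slopes −4 and −2), so each is injective on its own interval.
The left piece maps (−∞, 0) onto (13, ∞); the right piece maps [0, ∞) onto (−∞, 13].
Since 13 = 13, the images partition ℝ: T is injective and surjective, hence bijective.
Because the two images are disjoint, no x < 0 has T(x) = T(0), so we compute T⁻¹(15): 15 lies in (13, ∞), so solve −4x + 13 = 15: x = (15 − 13)/(−4) = −1/2.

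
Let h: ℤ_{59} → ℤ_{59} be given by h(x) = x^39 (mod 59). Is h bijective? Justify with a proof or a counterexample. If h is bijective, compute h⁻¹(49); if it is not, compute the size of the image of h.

Since 59 is prime, the nonzero elements of ℤ_{59} form a cyclic group of order 58.
As gcd(39, 58) = 1, raising to the 39th power is a bijection on this group: if x_1^39 ≡ x_2^39 then (x_1x_2^{−1})^39 = 1, and the only element of order dividing gcd(39, 58) = 1 is 1, so x_1 = x_2.
With h(0) = 0 this makes h injective on all of ℤ_{59}, hence bijective (finite equal-size domain and codomain). In particular h is bijective.
Since h is bijective, we find the preimage of 49. The inverse of x ↦ x^39 on (ℤ_{59})^× is x ↦ x^3, because 39·3 = 117 = 2·58 + 1 ≡ 1 (mod 58) and x^{58} = 1 for x ≠ 0 (Fermat). So h⁻¹(49) = 49^3 mod 59.
Repeated squaring mod 59: 49^1 ≡ 49, 49^2 ≡ 49² = 2401 ≡ 41. Since 3 = 2 + 1, 49^3 ≡ 41·49: 41·49 = 2009 ≡ 3. So 49^3 ≡ 3 (mod 59).
Hence h⁻¹(49) = 3.

3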